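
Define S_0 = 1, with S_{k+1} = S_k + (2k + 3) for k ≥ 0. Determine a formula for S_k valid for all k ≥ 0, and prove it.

Claim: S_k = k^2 + 2k + 1.

Base case: S_0 = 1, and 0^2 + 2·0 + 1 = 1.
Assume S_m = m^2 + 2m + 1.
Then S_{m+1} = S_m + (2m + 3) = (m^2 + 2m + 1) + (2m + 3) = m^2 + 4m + 4,
and (m+1)^2 + 2·(m+1) + 1 = m^2 + 4m + 4.
This completes the inductive step, so S_k = k^2 + 2k + 1 for all k ≥ 0.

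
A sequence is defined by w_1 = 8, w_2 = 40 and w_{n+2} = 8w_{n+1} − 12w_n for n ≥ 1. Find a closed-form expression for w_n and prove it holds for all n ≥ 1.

Claim: w_n = 6^n + 2^n.

Base cases: w_1 = 8 and 6^1 + 2^1 = 8; w_2 = 40 and 6^2 + 2^2 = 40.
Assume w_j = 6^j + 2^j for all 1 ≤ j ≤ r, where r ≥ 2.
Then w_{r+1} = 8w_r − 12w_{r−1} = 8·(6^r + 2^r) − 12·(6^{r−1} + 2^{r−1}) = (8·6 − 12)6^{r−1} + (8·2 − 12)2^{r−1} = 36·6^{r−1} + 4·2^{r−1} = 6^{r+1} + 2^{r+1}.
By strong induction, w_n = 6^n + 2^n for all n ≥ 1.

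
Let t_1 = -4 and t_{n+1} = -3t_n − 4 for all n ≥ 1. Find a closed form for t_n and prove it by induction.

Claim: t_n = (-3)^n − 1.

Base case: t_1 = -4, and (-3)^1 − 1 = -3 − 1 = -4.
Assume t_r = (-3)^r − 1 for some r ≥ 1.
Then t_{r+1} = -3t_r − 4 = -3·((-3)^r − 1) − 4 = -3·(-3)^r + 3 − 4 = (-3)^{r+1} − 1.
So the formula holds for r+1, and by induction t_n = (-3)^n − 1 for all n ≥ 1.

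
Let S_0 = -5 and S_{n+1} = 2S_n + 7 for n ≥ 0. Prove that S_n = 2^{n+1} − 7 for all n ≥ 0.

Base case: S_0 = -5, and 2^{0+1} − 7 = 2 − 7 = -5.
Assume S_m = 2^{m+1} − 7 for some m ≥ 0.
Then S_{m+1} = 2S_m + 7 = 2·(2^{m+1} − 7) + 7 = 2^{m+2} − 14 + 7 = 2^{m+2} − 7.
By induction, S_n = 2^{n+1} − 7 for all n ≥ 0.

S_n = 2^{n+1} − 7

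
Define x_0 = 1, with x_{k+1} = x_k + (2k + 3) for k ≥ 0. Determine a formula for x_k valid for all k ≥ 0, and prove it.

Claim: x_k = k^2 + 2k + 1.

Base case: x_0 = 1, and 0^2 + 2·0 + 1 = 1.
Assume x_m = m^2 + 2m + 1.
Then x_{m+1} = x_m + (2m + 3) = (m^2 + 2m + 1) + (2m + 3) = m^2 + 4m + 4,
and (m+1)^2 + 2·(m+1) + 1 = m^2 + 4m + 4.
Hence x_k = k^2 + 2k + 1 for every k ≥ 0, by induction.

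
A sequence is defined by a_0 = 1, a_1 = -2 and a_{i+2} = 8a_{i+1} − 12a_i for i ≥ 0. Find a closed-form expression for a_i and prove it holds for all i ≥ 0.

Claim: a_i = -6^i + 2·2^i.

Base cases: a_0 = 1 and -6^0 + 2·2^0 = 1; a_1 = -2 and -6^1 + 2·2^1 = -2.
Assume a_j = -6^j + 2·2^j for all 0 ≤ j ≤ r, where r ≥ 1.
Then a_{r+1} = 8a_r − 12a_{r−1} = 8·(-6^r + 2·2^r) − 12·(-6^{r−1} + 2·2^{r−1}) = -(8·6 − 12)6^{r−1} + 2·(8·2 − 12)2^{r−1} = -36·6^{r−1} + 8·2^{r−1} = -6^{r+1} + 2·2^{r+1}.
So the formula holds for r+1, and by strong induction a_i = -6^i + 2·2^i for all i ≥ 0.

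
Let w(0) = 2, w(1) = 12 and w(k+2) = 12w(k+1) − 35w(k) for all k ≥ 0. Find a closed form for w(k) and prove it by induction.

Claim: w(k) = 5^k + 7^k.

Base cases: w(0) = 2 and 5^0 + 7^0 = 2; w(1) = 12 and 5^1 + 7^1 = 12.
Assume w(j) = 5^j + 7^j for all 0 ≤ j ≤ m, where m ≥ 1.
Then w(m+1) = 12w(m) − 35w(m−1) = 12·(5^m + 7^m) − 35·(5^{m−1} + 7^{m−1}) = (12·5 − 35)5^{m−1} + (12·7 − 35)7^{m−1} = 25·5^{m−1} + 49·7^{m−1} = 5^{m+1} + 7^{m+1}.
This completes the inductive step, so w(k) = 5^k + 7^k for all k ≥ 0.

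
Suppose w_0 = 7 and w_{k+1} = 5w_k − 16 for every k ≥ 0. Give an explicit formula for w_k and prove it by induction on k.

Claim: w_k = 3·5^k + 4.

Base case: w_0 = 7, and 3·5^0 + 4 = 3 + 4 = 7.
Assume w_m = 3·5^m + 4 for some m ≥ 0.
Then w_{m+1} = 5w_m − 16 = 5·(3·5^m + 4) − 16 = 15·5^m + 20 − 16 = 3·5^{m+1} + 4.
By induction, w_k = 3·5^k + 4 for all k ≥ 0.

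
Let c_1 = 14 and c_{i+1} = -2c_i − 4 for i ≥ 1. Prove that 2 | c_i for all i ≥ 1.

Base case: c_1 = 14 = 2·7, so 2 | c_1.
Assume 2 | c_r, so c_r = 2t for some integer t.
Then c_{r+1} = -2c_r − 4 = -2·(2t) − 4 = 2(-2t − 2), so 2 | c_{r+1}.
So the property holds for r+1, and by induction 2 | c_i for all i ≥ 1.

2 | c_i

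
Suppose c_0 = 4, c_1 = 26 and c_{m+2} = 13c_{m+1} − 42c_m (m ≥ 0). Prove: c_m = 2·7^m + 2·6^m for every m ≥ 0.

Base cases: c_0 = 4 and 2·7^0 + 2·6^0 = 4; c_1 = 26 and 2·7^1 + 2·6^1 = 26.
Assume c_j = 2·7^j + 2·6^j for all 0 ≤ j ≤ k, where k ≥ 1.
Then c_{k+1} = 13c_k − 42c_{k−1} = 13·(2·7^k + 2·6^k) − 42·(2·7^{k−1} + 2·6^{k−1}) = 2·(13·7 − 42)7^{k−1} + 2·(13·6 − 42)6^{k−1} = 98·7^{k−1} + 72·6^{k−1} = 2·7^{k+1} + 2·6^{k+1}.
This completes the inductive step, so c_m = 2·7^m + 2·6^m for all m ≥ 0.

c_m = 2·7^m + 2·6^m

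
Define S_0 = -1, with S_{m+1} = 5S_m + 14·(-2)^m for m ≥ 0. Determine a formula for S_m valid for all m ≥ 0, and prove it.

Claim: S_m = 5^m − 2·(-2)^m.

Base case: S_0 = -1, and 5^0 − 2·(-2)^0 = 1 − 2 = -1.
Assume S_k = 5^k − 2·(-2)^k for some k ≥ 0.
Then S_{k+1} = 5S_k + 14·(-2)^k = 5·(5^k − 2·(-2)^k) + 14·(-2)^k = 5^{k+1} − 10·(-2)^k + 14·(-2)^k = 5^{k+1} + 4·(-2)^k = 5^{k+1} − 2·(-2)^{k+1}.
By induction, S_m = 5^m − 2·(-2)^m for all m ≥ 0.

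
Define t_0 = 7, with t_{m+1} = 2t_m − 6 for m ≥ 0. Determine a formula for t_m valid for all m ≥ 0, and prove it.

Claim: t_m = 2^m + 6.

Base case: t_0 = 7, and 2^0 + 6 = 1 + 6 = 7.
Assume t_k = 2^k + 6 for some k ≥ 0.
Then t_{k+1} = 2t_k − 6 = 2·(2^k + 6) − 6 = 2^{k+1} + 12 − 6 = 2^{k+1} + 6.
By induction, t_m = 2^m + 6 for all m ≥ 0.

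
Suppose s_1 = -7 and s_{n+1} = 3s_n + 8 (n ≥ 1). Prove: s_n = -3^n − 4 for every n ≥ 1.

Base case: s_1 = -7, and -3^1 − 4 = -3 − 4 = -7.
Assume s_k = -3^k − 4 for some k ≥ 1.
Then s_{k+1} = 3s_k + 8 = 3·(-3^k − 4) + 8 = -3^{k+1} − 12 + 8 = -3^{k+1} − 4.
Hence s_n = -3^n − 4 for every n ≥ 1, by induction.

s_n = -3^n − 4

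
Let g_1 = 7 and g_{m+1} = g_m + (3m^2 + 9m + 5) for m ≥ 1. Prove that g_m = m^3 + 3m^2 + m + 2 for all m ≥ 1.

Base case: g_1 = 7, and 1^3 + 3·1^2 + 1 + 2 = 7.
Assume g_j = j^3 + 3j^2 + j + 2.
Then g_{j+1} = g_j + (3j^2 + 9j + 5) = (j^3 + 3j^2 + j + 2) + (3j^2 + 9j + 5) = j^3 + 6j^2 + 10j + 7,
and (j+1)^3 + 3·(j+1)^2 + (j+1) + 2 = j^3 + 6j^2 + 10j + 7.
Hence g_m = m^3 + 3m^2 + m + 2 for every m ≥ 1, by induction.

g_m = m^3 + 3m^2 + m + 2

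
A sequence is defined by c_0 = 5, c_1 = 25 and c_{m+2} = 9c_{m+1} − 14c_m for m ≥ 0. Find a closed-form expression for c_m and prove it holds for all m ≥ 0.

Claim: c_m = 3·7^m + 2·2^m.

Base cases: c_0 = 5 and 3·7^0 + 2·2^0 = 5; c_1 = 25 and 3·7^1 + 2·2^1 = 25.
Assume c_i = 3·7^i + 2·2^i for all 0 ≤ i ≤ j, where j ≥ 1.
Then c_{j+1} = 9c_j − 14c_{j−1} = 9·(3·7^j + 2·2^j) − 14·(3·7^{j−1} + 2·2^{j−1}) = 3·(9·7 − 14)7^{j−1} + 2·(9·2 − 14)2^{j−1} = 147·7^{j−1} + 8·2^{j−1} = 3·7^{j+1} + 2·2^{j+1}.
This completes the inductive step, so c_m = 3·7^m + 2·2^m for all m ≥ 0.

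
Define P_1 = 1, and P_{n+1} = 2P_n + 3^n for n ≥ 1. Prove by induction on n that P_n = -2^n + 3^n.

Base case: P_1 = 1, and -2^1 + 3^1 = -2 + 3 = 1.
Assume P_m = -2^m + 3^m for some m ≥ 1.
Then P_{m+1} = 2P_m + 3^m = 2·(-2^m + 3^m) + 3^m = -2^{m+1} + 2·3^m + 3^m = -2^{m+1} + 3·3^m = -2^{m+1} + 3^{m+1}.
So the formula holds for m+1, and by induction P_n = -2^n + 3^n for all n ≥ 1.

P_n = -2^n + 3^n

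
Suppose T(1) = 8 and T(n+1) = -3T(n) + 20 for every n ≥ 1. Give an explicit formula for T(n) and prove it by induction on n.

Claim: T(n) = -(-3)^n + 5.

Base case: T(1) = 8, and -(-3)^1 + 5 = 3 + 5 = 8.
Assume T(k) = -(-3)^k + 5 for some k ≥ 1.
Then T(k+1) = -3T(k) + 20 = -3·(-(-3)^k + 5) + 20 = 3·(-3)^k − 15 + 20 = -(-3)^{k+1} + 5.
Hence T(n) = -(-3)^n + 5 for every n ≥ 1, by induction.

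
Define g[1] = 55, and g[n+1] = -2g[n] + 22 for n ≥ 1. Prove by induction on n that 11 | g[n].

Base case: g[1] = 55 = 11·5, so 11 | g[1].
Assume 11 | g[m], so g[m] = 11t for some integer t.
Then g[m+1] = -2g[m] + 22 = -2·(11t) + 22 = 11(-2t + 2), so 11 | g[m+1].
So the property holds for m+1, and by induction 11 | g[n] for all n ≥ 1.

11 | g[n]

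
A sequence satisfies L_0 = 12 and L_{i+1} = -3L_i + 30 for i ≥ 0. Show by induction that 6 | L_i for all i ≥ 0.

Base case: L_0 = 12 = 6·2, so 6 | L_0.
Assume 6 | L_j, so L_j = 6t for some integer t.
Then L_{j+1} = -3L_j + 30 = -3·(6t) + 30 = 6(-3t + 5), so 6 | L_{j+1}.
This completes the inductive step, so 6 | L_i for all i ≥ 0.

6 | L_i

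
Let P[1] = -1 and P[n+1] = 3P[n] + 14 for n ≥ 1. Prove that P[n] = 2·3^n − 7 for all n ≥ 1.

Base case: P[1] = -1, and 2·3^1 − 7 = 6 − 7 = -1.
Assume P[k] = 2·3^k − 7 for some k ≥ 1.
Then P[k+1] = 3P[k] + 14 = 3·(2·3^k − 7) + 14 = 6·3^k − 21 + 14 = 2·3^{k+1} − 7.
By induction, P[n] = 2·3^n − 7 for all n ≥ 1.

P[n] = 2·3^n − 7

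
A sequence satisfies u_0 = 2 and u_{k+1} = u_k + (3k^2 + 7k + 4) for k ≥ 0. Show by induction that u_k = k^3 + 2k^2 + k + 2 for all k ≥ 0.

Base case: u_0 = 2, and 0^3 + 2·0^2 + 0 + 2 = 2.
Assume u_r = r^3 + 2r^2 + r + 2.
Then u_{r+1} = u_r + (3r^2 + 7r + 4) = (r^3 + 2r^2 + r + 2) + (3r^2 + 7r + 4) = r^3 + 5r^2 + 8r + 6,
and (r+1)^3 + 2·(r+1)^2 + (r+1) + 2 = r^3 + 5r^2 + 8r + 6.
This completes the inductive step, so u_k = k^3 + 2k^2 + k + 2 for all k ≥ 0.

u_k = k^3 + 2k^2 + k + 2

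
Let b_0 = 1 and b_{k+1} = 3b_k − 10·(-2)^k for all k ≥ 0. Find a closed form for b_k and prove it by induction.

Claim: b_k = -3^k + 2·(-2)^k.

Base case: b_0 = 1, and -3^0 + 2·(-2)^0 = -1 + 2 = 1.
Assume b_r = -3^r + 2·(-2)^r for some r ≥ 0.
Then b_{r+1} = 3b_r − 10·(-2)^r = 3·(-3^r + 2·(-2)^r) − 10·(-2)^r = -3^{r+1} + 6·(-2)^r − 10·(-2)^r = -3^{r+1} − 4·(-2)^r = -3^{r+1} + 2·(-2)^{r+1}.
Hence b_k = -3^k + 2·(-2)^k for every k ≥ 0, by induction.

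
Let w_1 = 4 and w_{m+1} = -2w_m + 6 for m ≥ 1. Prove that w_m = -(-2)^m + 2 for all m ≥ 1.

Base case: w_1 = 4, and -(-2)^1 + 2 = 2 + 2 = 4.
Assume w_k = -(-2)^k + 2 for some k ≥ 1.
Then w_{k+1} = -2w_k + 6 = -2·(-(-2)^k + 2) + 6 = 2·(-2)^k − 4 + 6 = -(-2)^{k+1} + 2.
This completes the inductive step, so w_m = -(-2)^m + 2 for all m ≥ 1.

w_m = -(-2)^m + 2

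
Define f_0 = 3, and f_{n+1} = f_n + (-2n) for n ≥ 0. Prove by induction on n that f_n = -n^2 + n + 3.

Base case: f_0 = 3, and -0^2 + 0 + 3 = 3.
Assume f_m = -m^2 + m + 3.
Then f_{m+1} = f_m + (-2m) = (-m^2 + m + 3) + (-2m) = -m^2 − m + 3,
and -(m+1)^2 + (m+1) + 3 = -m^2 − m + 3.
Hence f_n = -n^2 + n + 3 for every n ≥ 0, by induction.

f_n = -n^2 + n + 3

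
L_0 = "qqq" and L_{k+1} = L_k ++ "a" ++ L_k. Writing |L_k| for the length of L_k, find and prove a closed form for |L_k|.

Claim: |L_k| = 2^{k+2} − 1.

Base case: |L_0| = 3, and 2^{0+2} − 1 = 3.
Assume |L_j| = 2^{j+2} − 1.
Then |L_{j+1}| = |L_j| + 1 + |L_j| = 2|L_j| + 1 = 2(2^{j+2} − 1) + 1 = 2^{j+3} − 2 + 1 = 2^{j+3} − 1.
So the formula holds for j+1, and by induction |L_k| = 2^{k+2} − 1 for all k ≥ 0.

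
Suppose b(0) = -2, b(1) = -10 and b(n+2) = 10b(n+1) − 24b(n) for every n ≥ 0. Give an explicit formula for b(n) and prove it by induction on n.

Claim: b(n) = -6^n − 4^n.

Base cases: b(0) = -2 and -6^0 − 4^0 = -2; b(1) = -10 and -6^1 − 4^1 = -10.
Assume b(j) = -6^j − 4^j for all 0 ≤ j ≤ k, where k ≥ 1.
Then b(k+1) = 10b(k) − 24b(k−1) = 10·(-6^k − 4^k) − 24·(-6^{k−1} − 4^{k−1}) = -(10·6 − 24)6^{k−1} − (10·4 − 24)4^{k−1} = -36·6^{k−1} − 16·4^{k−1} = -6^{k+1} − 4^{k+1}.
So the formula holds for k+1, and by strong induction b(n) = -6^n − 4^n for all n ≥ 0.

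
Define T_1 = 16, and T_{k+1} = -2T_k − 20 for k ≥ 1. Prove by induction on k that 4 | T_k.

Base case: T_1 = 16 = 4·4, so 4 | T_1.
Assume 4 | T_m, so T_m = 4t for some integer t.
Then T_{m+1} = -2T_m − 20 = -2·(4t) − 20 = 4(-2t − 5), so 4 | T_{m+1}.
So the property holds for m+1, and by induction 4 | T_k for all k ≥ 1.

4 | T_k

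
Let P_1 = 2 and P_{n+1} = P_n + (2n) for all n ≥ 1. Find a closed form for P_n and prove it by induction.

Claim: P_n = n^2 − n + 2.

Base case: P_1 = 2, and 1^2 − 1 + 2 = 2.
Assume P_j = j^2 − j + 2.
Then P_{j+1} = P_j + (2j) = (j^2 − j + 2) + (2j) = j^2 + j + 2,
and (j+1)^2 − (j+1) + 2 = j^2 + j + 2.
Hence P_n = n^2 − n + 2 for every n ≥ 1, by induction.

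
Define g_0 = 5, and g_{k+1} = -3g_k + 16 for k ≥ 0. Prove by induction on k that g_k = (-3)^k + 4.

Base case: g_0 = 5, and (-3)^0 + 4 = 1 + 4 = 5.
Assume g_j = (-3)^j + 4 for some j ≥ 0.
Then g_{j+1} = -3g_j + 16 = -3·((-3)^j + 4) + 16 = -3·(-3)^j − 12 + 16 = (-3)^{j+1} + 4.
Hence g_k = (-3)^k + 4 for every k ≥ 0, by induction.

g_k = (-3)^k + 4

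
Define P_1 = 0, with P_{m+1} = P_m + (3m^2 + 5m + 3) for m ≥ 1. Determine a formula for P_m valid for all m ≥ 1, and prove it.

Claim: P_m = m^3 + m^2 + m − 3.

Base case: P_1 = 0, and 1^3 + 1^2 + 1 − 3 = 0.
Assume P_r = r^3 + r^2 + r − 3.
Then P_{r+1} = P_r + (3r^2 + 5r + 3) = (r^3 + r^2 + r − 3) + (3r^2 + 5r + 3) = r^3 + 4r^2 + 6r,
and (r+1)^3 + (r+1)^2 + (r+1) − 3 = r^3 + 4r^2 + 6r.
Hence P_m = m^3 + m^2 + m − 3 for every m ≥ 1, by induction.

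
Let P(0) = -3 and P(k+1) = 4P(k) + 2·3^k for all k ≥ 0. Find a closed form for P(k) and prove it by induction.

Claim: P(k) = -4^k − 2·3^k.

Base case: P(0) = -3, and -4^0 − 2·3^0 = -1 − 2 = -3.
Assume P(m) = -4^m − 2·3^m for some m ≥ 0.
Then P(m+1) = 4P(m) + 2·3^m = 4·(-4^m − 2·3^m) + 2·3^m = -4^{m+1} − 8·3^m + 2·3^m = -4^{m+1} − 6·3^m = -4^{m+1} − 2·3^{m+1}.
This completes the inductive step, so P(k) = -4^k − 2·3^k for all k ≥ 0.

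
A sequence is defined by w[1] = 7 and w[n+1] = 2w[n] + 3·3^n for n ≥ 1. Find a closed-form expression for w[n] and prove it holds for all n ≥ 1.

Claim: w[n] = -2^n + 3·3^n.

Base case: w[1] = 7, and -2^1 + 3·3^1 = -2 + 9 = 7.
Assume w[j] = -2^j + 3·3^j for some j ≥ 1.
Then w[j+1] = 2w[j] + 3·3^j = 2·(-2^j + 3·3^j) + 3·3^j = -2^{j+1} + 6·3^j + 3·3^j = -2^{j+1} + 9·3^j = -2^{j+1} + 3·3^{j+1}.
By induction, w[n] = -2^n + 3·3^n for all n ≥ 1.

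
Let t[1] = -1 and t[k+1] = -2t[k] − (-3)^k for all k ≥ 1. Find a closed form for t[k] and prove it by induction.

Claim: t[k] = -(-2)^k + (-3)^k.

Base case: t[1] = -1, and -(-2)^1 + (-3)^1 = 2 − 3 = -1.
Assume t[j] = -(-2)^j + (-3)^j for some j ≥ 1.
Then t[j+1] = -2t[j] − (-3)^j = -2·(-(-2)^j + (-3)^j) − (-3)^j = -(-2)^{j+1} − 2·(-3)^j − (-3)^j = -(-2)^{j+1} − 3·(-3)^j = -(-2)^{j+1} + (-3)^{j+1}.
So the formula holds for j+1, and by induction t[k] = -(-2)^k + (-3)^k for all k ≥ 1.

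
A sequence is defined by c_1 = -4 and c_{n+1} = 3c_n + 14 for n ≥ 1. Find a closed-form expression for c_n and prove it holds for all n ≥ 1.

Claim: c_n = 3^n − 7.

Base case: c_1 = -4, and 3^1 − 7 = 3 − 7 = -4.
Assume c_j = 3^j − 7 for some j ≥ 1.
Then c_{j+1} = 3c_j + 14 = 3·(3^j − 7) + 14 = 3^{j+1} − 21 + 14 = 3^{j+1} − 7.
By induction, c_n = 3^n − 7 for all n ≥ 1.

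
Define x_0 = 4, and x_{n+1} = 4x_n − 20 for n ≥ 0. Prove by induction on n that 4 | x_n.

Base case: x_0 = 4 = 4·1, so 4 | x_0.
Assume 4 | x_m, so x_m = 4t for some integer t.
Then x_{m+1} = 4x_m − 20 = 4·(4t) − 20 = 4(4t − 5), so 4 | x_{m+1}.
This completes the inductive step, so 4 | x_n for all n ≥ 0.

4 | x_n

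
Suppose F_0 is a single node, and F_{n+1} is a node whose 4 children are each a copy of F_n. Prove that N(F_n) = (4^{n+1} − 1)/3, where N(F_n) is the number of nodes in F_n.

Base case: N(F_0) = 1, and (4^{0+1} − 1)/3 = 1.
Assume N(F_k) = (4^{k+1} − 1)/3.
Then N(F_{k+1}) = 1 + 4N(F_k) = 1 + 4·(4^{k+1} − 1)/3 = 1 + (4^{k+2} − 4)/3 = (3 + 4^{k+2} − 4)/3 = (4^{k+2} − 1)/3.
Hence N(F_n) = (4^{n+1} − 1)/3 for every n ≥ 0, by induction.

N(F_n) = (4^{n+1} − 1)/3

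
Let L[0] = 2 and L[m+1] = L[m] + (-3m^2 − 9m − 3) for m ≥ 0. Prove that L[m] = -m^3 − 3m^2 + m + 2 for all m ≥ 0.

Base case: L[0] = 2, and -0^3 − 3·0^2 + 0 + 2 = 2.
Assume L[j] = -j^3 − 3j^2 + j + 2.
Then L[j+1] = L[j] + (-3j^2 − 9j − 3) = (-j^3 − 3j^2 + j + 2) + (-3j^2 − 9j − 3) = -j^3 − 6j^2 − 8j − 1,
and -(j+1)^3 − 3·(j+1)^2 + (j+1) + 2 = -j^3 − 6j^2 − 8j − 1.
Hence L[m] = -m^3 − 3m^2 + m + 2 for every m ≥ 0, by induction.

L[m] = -m^3 − 3m^2 + m + 2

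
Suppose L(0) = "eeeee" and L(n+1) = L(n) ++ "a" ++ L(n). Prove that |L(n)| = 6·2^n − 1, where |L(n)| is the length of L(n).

Base case: |L(0)| = 5, and 6·2^0 − 1 = 5.
Assume |L(m)| = 6·2^m − 1.
Then |L(m+1)| = |L(m)| + 1 + |L(m)| = 2|L(m)| + 1 = 2(6·2^m − 1) + 1 = 6·2^{m+1} − 2 + 1 = 6·2^{m+1} − 1.
This completes the inductive step, so |L(n)| = 6·2^n − 1 for all n ≥ 0.

|L(n)| = 6·2^n − 1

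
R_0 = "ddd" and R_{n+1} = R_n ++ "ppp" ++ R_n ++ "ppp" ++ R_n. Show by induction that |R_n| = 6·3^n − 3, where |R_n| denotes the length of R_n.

Base case: |R_0| = 3, and 6·3^0 − 3 = 3.
Assume |R_m| = 6·3^m − 3.
Then |R_{m+1}| = 3|R_m| + 6 = 3(6·3^m − 3) + 6 = 6·3^{m+1} − 9 + 6 = 6·3^{m+1} − 3.
Hence |R_n| = 6·3^n − 3 for every n ≥ 0, by induction.

|R_n| = 6·3^n − 3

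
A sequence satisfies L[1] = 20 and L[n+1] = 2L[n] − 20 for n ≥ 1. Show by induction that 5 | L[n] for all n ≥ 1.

Base case: L[1] = 20 = 5·4, so 5 | L[1].
Assume 5 | L[k], so L[k] = 5t for some integer t.
Then L[k+1] = 2L[k] − 20 = 2·(5t) − 20 = 5(2t − 4), so 5 | L[k+1].
By induction, 5 | L[n] for all n ≥ 1.

5 | L[n]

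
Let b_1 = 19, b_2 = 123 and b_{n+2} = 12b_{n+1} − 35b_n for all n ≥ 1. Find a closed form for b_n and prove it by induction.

Claim: b_n = 2·7^n + 5^n.

Base cases: b_1 = 19 and 2·7^1 + 5^1 = 19; b_2 = 123 and 2·7^2 + 5^2 = 123.
Assume b_j = 2·7^j + 5^j for all 1 ≤ j ≤ r, where r ≥ 2.
Then b_{r+1} = 12b_r − 35b_{r−1} = 12·(2·7^r + 5^r) − 35·(2·7^{r−1} + 5^{r−1}) = 2·(12·7 − 35)7^{r−1} + (12·5 − 35)5^{r−1} = 98·7^{r−1} + 25·5^{r−1} = 2·7^{r+1} + 5^{r+1}.
By strong induction, b_n = 2·7^n + 5^n for all n ≥ 1.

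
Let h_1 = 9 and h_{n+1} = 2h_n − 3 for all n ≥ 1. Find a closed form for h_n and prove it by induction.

Claim: h_n = 3·2^n + 3.

Base case: h_1 = 9, and 3·2^1 + 3 = 6 + 3 = 9.
Assume h_k = 3·2^k + 3 for some k ≥ 1.
Then h_{k+1} = 2h_k − 3 = 2·(3·2^k + 3) − 3 = 6·2^k + 6 − 3 = 3·2^{k+1} + 3.
This completes the inductive step, so h_n = 3·2^n + 3 for all n ≥ 1.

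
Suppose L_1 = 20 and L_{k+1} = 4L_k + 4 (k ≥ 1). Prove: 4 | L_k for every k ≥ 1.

Base case: L_1 = 20 = 4·5, so 4 | L_1.
Assume 4 | L_r, so L_r = 4t for some integer t.
Then L_{r+1} = 4L_r + 4 = 4·(4t) + 4 = 4(4t + 1), so 4 | L_{r+1}.
By induction, 4 | L_k for all k ≥ 1.

4 | L_k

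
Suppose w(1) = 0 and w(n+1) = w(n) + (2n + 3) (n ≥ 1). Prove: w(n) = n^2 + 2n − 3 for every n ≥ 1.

Base case: w(1) = 0, and 1^2 + 2·1 − 3 = 0.
Assume w(r) = r^2 + 2r − 3.
Then w(r+1) = w(r) + (2r + 3) = (r^2 + 2r − 3) + (2r + 3) = r^2 + 4r,
and (r+1)^2 + 2·(r+1) − 3 = r^2 + 4r.
Hence w(n) = n^2 + 2n − 3 for every n ≥ 1, by induction.

w(n) = n^2 + 2n − 3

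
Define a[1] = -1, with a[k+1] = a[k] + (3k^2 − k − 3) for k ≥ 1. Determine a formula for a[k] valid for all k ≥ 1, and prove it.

Claim: a[k] = k^3 − 2k^2 − 2k + 2.

Base case: a[1] = -1, and 1^3 − 2·1^2 − 2·1 + 2 = -1.
Assume a[r] = r^3 − 2r^2 − 2r + 2.
Then a[r+1] = a[r] + (3r^2 − r − 3) = (r^3 − 2r^2 − 2r + 2) + (3r^2 − r − 3) = r^3 + r^2 − 3r − 1,
and (r+1)^3 − 2·(r+1)^2 − 2·(r+1) + 2 = r^3 + r^2 − 3r − 1.
By induction, a[k] = k^3 − 2k^2 − 2k + 2 for all k ≥ 1.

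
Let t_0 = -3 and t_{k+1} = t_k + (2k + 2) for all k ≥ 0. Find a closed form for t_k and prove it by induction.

Claim: t_k = k^2 + k − 3.

Base case: t_0 = -3, and 0^2 + 0 − 3 = -3.
Assume t_m = m^2 + m − 3.
Then t_{m+1} = t_m + (2m + 2) = (m^2 + m − 3) + (2m + 2) = m^2 + 3m − 1,
and (m+1)^2 + (m+1) − 3 = m^2 + 3m − 1.
Hence t_k = k^2 + k − 3 for every k ≥ 0, by induction.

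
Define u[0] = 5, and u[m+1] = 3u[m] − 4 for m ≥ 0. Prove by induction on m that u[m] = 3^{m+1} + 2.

Base case: u[0] = 5, and 3^{0+1} + 2 = 3 + 2 = 5.
Assume u[j] = 3^{j+1} + 2 for some j ≥ 0.
Then u[j+1] = 3u[j] − 4 = 3·(3^{j+1} + 2) − 4 = 3^{j+2} + 6 − 4 = 3^{j+2} + 2.
So the formula holds for j+1, and by induction u[m] = 3^{m+1} + 2 for all m ≥ 0.

u[m] = 3^{m+1} + 2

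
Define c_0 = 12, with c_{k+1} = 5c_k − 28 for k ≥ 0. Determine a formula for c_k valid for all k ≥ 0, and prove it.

Claim: c_k = 5^{k+1} + 7.

Base case: c_0 = 12, and 5^{0+1} + 7 = 5 + 7 = 12.
Assume c_j = 5^{j+1} + 7 for some j ≥ 0.
Then c_{j+1} = 5c_j − 28 = 5·(5^{j+1} + 7) − 28 = 5^{j+2} + 35 − 28 = 5^{j+2} + 7.
So the formula holds for j+1, and by induction c_k = 5^{k+1} + 7 for all k ≥ 0.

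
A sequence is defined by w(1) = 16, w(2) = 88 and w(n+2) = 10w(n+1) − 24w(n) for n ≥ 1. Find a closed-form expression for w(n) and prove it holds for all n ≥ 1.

Claim: w(n) = 4^n + 2·6^n.

Base cases: w(1) = 16 and 4^1 + 2·6^1 = 16; w(2) = 88 and 4^2 + 2·6^2 = 88.
Assume w(j) = 4^j + 2·6^j for all 1 ≤ j ≤ k, where k ≥ 2.
Then w(k+1) = 10w(k) − 24w(k−1) = 10·(4^k + 2·6^k) − 24·(4^{k−1} + 2·6^{k−1}) = (10·4 − 24)4^{k−1} + 2·(10·6 − 24)6^{k−1} = 16·4^{k−1} + 72·6^{k−1} = 4^{k+1} + 2·6^{k+1}.
So the formula holds for k+1, and by strong induction w(n) = 4^n + 2·6^n for all n ≥ 1.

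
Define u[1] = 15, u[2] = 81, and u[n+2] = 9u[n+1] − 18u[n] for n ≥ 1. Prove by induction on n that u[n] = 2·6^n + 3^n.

Base cases: u[1] = 15 and 2·6^1 + 3^1 = 15; u[2] = 81 and 2·6^2 + 3^2 = 81.
Assume u[j] = 2·6^j + 3^j for all 1 ≤ j ≤ k, where k ≥ 2.
Then u[k+1] = 9u[k] − 18u[k−1] = 9·(2·6^k + 3^k) − 18·(2·6^{k−1} + 3^{k−1}) = 2·(9·6 − 18)6^{k−1} + (9·3 − 18)3^{k−1} = 72·6^{k−1} + 9·3^{k−1} = 2·6^{k+1} + 3^{k+1}.
So the formula holds for k+1, and by strong induction u[n] = 2·6^n + 3^n for all n ≥ 1.

u[n] = 2·6^n + 3^n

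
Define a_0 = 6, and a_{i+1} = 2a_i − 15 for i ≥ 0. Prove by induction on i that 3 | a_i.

Base case: a_0 = 6 = 3·2, so 3 | a_0.
Assume 3 | a_r, so a_r = 3t for some integer t.
Then a_{r+1} = 2a_r − 15 = 2·(3t) − 15 = 3(2t − 5), so 3 | a_{r+1}.
This completes the inductive step, so 3 | a_i for all i ≥ 0.

3 | a_i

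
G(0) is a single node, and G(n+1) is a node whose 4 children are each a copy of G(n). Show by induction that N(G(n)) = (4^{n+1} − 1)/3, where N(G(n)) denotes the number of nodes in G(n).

Base case: N(G(0)) = 1, and (4^{0+1} − 1)/3 = 1.
Assume N(G(m)) = (4^{m+1} − 1)/3.
Then N(G(m+1)) = 1 + 4N(G(m)) = 1 + 4·(4^{m+1} − 1)/3 = 1 + (4^{m+2} − 4)/3 = (3 + 4^{m+2} − 4)/3 = (4^{m+2} − 1)/3.
So the formula holds for m+1, and by induction N(G(n)) = (4^{n+1} − 1)/3 for all n ≥ 0.

N(G(n)) = (4^{n+1} − 1)/3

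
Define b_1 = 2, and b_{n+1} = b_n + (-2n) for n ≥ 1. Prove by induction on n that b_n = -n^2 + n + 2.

Base case: b_1 = 2, and -1^2 + 1 + 2 = 2.
Assume b_j = -j^2 + j + 2.
Then b_{j+1} = b_j + (-2j) = (-j^2 + j + 2) + (-2j) = -j^2 − j + 2,
and -(j+1)^2 + (j+1) + 2 = -j^2 − j + 2.
Hence b_n = -n^2 + n + 2 for every n ≥ 1, by induction.

b_n = -n^2 + n + 2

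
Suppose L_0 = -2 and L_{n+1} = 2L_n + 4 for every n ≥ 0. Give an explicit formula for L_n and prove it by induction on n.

Claim: L_n = 2^{n+1} − 4.

Base case: L_0 = -2, and 2^{0+1} − 4 = 2 − 4 = -2.
Assume L_j = 2^{j+1} − 4 for some j ≥ 0.
Then L_{j+1} = 2L_j + 4 = 2·(2^{j+1} − 4) + 4 = 2^{j+2} − 8 + 4 = 2^{j+2} − 4.
This completes the inductive step, so L_n = 2^{n+1} − 4 for all n ≥ 0.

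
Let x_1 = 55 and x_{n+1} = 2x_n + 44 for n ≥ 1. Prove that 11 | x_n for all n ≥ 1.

Base case: x_1 = 55 = 11·5, so 11 | x_1.
Assume 11 | x_m, so x_m = 11t for some integer t.
Then x_{m+1} = 2x_m + 44 = 2·(11t) + 44 = 11(2t + 4), so 11 | x_{m+1}.
By induction, 11 | x_n for all n ≥ 1.

11 | x_n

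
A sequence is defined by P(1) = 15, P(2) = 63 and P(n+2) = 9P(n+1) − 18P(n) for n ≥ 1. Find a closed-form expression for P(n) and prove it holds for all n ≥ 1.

Claim: P(n) = 3·3^n + 6^n.

Base cases: P(1) = 15 and 3·3^1 + 6^1 = 15; P(2) = 63 and 3·3^2 + 6^2 = 63.
Assume P(j) = 3·3^j + 6^j for all 1 ≤ j ≤ m, where m ≥ 2.
Then P(m+1) = 9P(m) − 18P(m−1) = 9·(3·3^m + 6^m) − 18·(3·3^{m−1} + 6^{m−1}) = 3·(9·3 − 18)3^{m−1} + (9·6 − 18)6^{m−1} = 27·3^{m−1} + 36·6^{m−1} = 3·3^{m+1} + 6^{m+1}.
Hence P(n) = 3·3^n + 6^n for every n ≥ 1, by strong induction.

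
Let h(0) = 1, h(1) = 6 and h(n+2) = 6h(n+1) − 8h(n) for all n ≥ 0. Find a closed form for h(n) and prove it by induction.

Claim: h(n) = -2^n + 2·4^n.

Base cases: h(0) = 1 and -2^0 + 2·4^0 = 1; h(1) = 6 and -2^1 + 2·4^1 = 6.
Assume h(j) = -2^j + 2·4^j for all 0 ≤ j ≤ k, where k ≥ 1.
Then h(k+1) = 6h(k) − 8h(k−1) = 6·(-2^k + 2·4^k) − 8·(-2^{k−1} + 2·4^{k−1}) = -(6·2 − 8)2^{k−1} + 2·(6·4 − 8)4^{k−1} = -4·2^{k−1} + 32·4^{k−1} = -2^{k+1} + 2·4^{k+1}.
This completes the inductive step, so h(n) = -2^n + 2·4^n for all n ≥ 0.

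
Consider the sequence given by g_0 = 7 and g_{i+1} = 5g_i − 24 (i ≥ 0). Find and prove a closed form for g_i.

Claim: g_i = 5^i + 6.

Base case: g_0 = 7, and 5^0 + 6 = 1 + 6 = 7.
Assume g_j = 5^j + 6 for some j ≥ 0.
Then g_{j+1} = 5g_j − 24 = 5·(5^j + 6) − 24 = 5^{j+1} + 30 − 24 = 5^{j+1} + 6.
So the formula holds for j+1, and by induction g_i = 5^i + 6 for all i ≥ 0.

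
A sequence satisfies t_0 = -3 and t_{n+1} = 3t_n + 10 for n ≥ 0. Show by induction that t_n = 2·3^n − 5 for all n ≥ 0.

Base case: t_0 = -3, and 2·3^0 − 5 = 2 − 5 = -3.
Assume t_k = 2·3^k − 5 for some k ≥ 0.
Then t_{k+1} = 3t_k + 10 = 3·(2·3^k − 5) + 10 = 6·3^k − 15 + 10 = 2·3^{k+1} − 5.
So the formula holds for k+1, and by induction t_n = 2·3^n − 5 for all n ≥ 0.

t_n = 2·3^n − 5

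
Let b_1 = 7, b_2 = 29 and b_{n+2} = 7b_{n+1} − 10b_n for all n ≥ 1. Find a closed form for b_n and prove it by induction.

Claim: b_n = 5^n + 2^n.

Base cases: b_1 = 7 and 5^1 + 2^1 = 7; b_2 = 29 and 5^2 + 2^2 = 29.
Assume b_j = 5^j + 2^j for all 1 ≤ j ≤ m, where m ≥ 2.
Then b_{m+1} = 7b_m − 10b_{m−1} = 7·(5^m + 2^m) − 10·(5^{m−1} + 2^{m−1}) = (7·5 − 10)5^{m−1} + (7·2 − 10)2^{m−1} = 25·5^{m−1} + 4·2^{m−1} = 5^{m+1} + 2^{m+1}.
This completes the inductive step, so b_n = 5^n + 2^n for all n ≥ 1.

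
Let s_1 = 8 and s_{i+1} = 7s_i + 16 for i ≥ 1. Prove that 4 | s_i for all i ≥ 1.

Base case: s_1 = 8 = 4·2, so 4 | s_1.
Assume 4 | s_k, so s_k = 4t for some integer t.
Then s_{k+1} = 7s_k + 16 = 7·(4t) + 16 = 4(7t + 4), so 4 | s_{k+1}.
By induction, 4 | s_i for all i ≥ 1.

4 | s_i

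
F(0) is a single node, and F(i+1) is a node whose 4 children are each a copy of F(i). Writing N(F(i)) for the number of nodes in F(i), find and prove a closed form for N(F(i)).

Claim: N(F(i)) = (4^{i+1} − 1)/3.

Base case: N(F(0)) = 1, and (4^{0+1} − 1)/3 = 1.
Assume N(F(k)) = (4^{k+1} − 1)/3.
Then N(F(k+1)) = 1 + 4N(F(k)) = 1 + 4·(4^{k+1} − 1)/3 = 1 + (4^{k+2} − 4)/3 = (3 + 4^{k+2} − 4)/3 = (4^{k+2} − 1)/3.
By induction, N(F(i)) = (4^{i+1} − 1)/3 for all i ≥ 0.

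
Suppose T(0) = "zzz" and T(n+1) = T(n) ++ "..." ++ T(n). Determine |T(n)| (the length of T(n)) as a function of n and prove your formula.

Claim: |T(n)| = 6·2^n − 3.

Base case: |T(0)| = 3, and 6·2^0 − 3 = 3.
Assume |T(k)| = 6·2^k − 3.
Then |T(k+1)| = |T(k)| + 3 + |T(k)| = 2|T(k)| + 3 = 2(6·2^k − 3) + 3 = 6·2^{k+1} − 6 + 3 = 6·2^{k+1} − 3.
Hence |T(n)| = 6·2^n − 3 for every n ≥ 0, by induction.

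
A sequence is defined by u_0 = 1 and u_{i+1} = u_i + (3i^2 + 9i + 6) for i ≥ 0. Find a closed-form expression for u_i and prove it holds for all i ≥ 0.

Claim: u_i = i^3 + 3i^2 + 2i + 1.

Base case: u_0 = 1, and 0^3 + 3·0^2 + 2·0 + 1 = 1.
Assume u_m = m^3 + 3m^2 + 2m + 1.
Then u_{m+1} = u_m + (3m^2 + 9m + 6) = (m^3 + 3m^2 + 2m + 1) + (3m^2 + 9m + 6) = m^3 + 6m^2 + 11m + 7,
and (m+1)^3 + 3·(m+1)^2 + 2·(m+1) + 1 = m^3 + 6m^2 + 11m + 7.
By induction, u_i = i^3 + 3i^2 + 2i + 1 for all i ≥ 0.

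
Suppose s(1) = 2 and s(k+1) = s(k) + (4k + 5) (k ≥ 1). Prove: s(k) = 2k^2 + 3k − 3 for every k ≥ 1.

Base case: s(1) = 2, and 2·1^2 + 3·1 − 3 = 2.
Assume s(j) = 2j^2 + 3j − 3.
Then s(j+1) = s(j) + (4j + 5) = (2j^2 + 3j − 3) + (4j + 5) = 2j^2 + 7j + 2,
and 2·(j+1)^2 + 3·(j+1) − 3 = 2j^2 + 7j + 2.
By induction, s(k) = 2k^2 + 3k − 3 for all k ≥ 1.

s(k) = 2k^2 + 3k − 3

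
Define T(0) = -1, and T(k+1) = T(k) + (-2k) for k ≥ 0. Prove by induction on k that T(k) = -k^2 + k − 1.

Base case: T(0) = -1, and -0^2 + 0 − 1 = -1.
Assume T(m) = -m^2 + m − 1.
Then T(m+1) = T(m) + (-2m) = (-m^2 + m − 1) + (-2m) = -m^2 − m − 1,
and -(m+1)^2 + (m+1) − 1 = -m^2 − m − 1.
By induction, T(k) = -k^2 + k − 1 for all k ≥ 0.

T(k) = -k^2 + k − 1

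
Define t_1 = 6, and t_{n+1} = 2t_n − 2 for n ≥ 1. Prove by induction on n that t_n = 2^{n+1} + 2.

Base case: t_1 = 6, and 2^{1+1} + 2 = 4 + 2 = 6.
Assume t_m = 2^{m+1} + 2 for some m ≥ 1.
Then t_{m+1} = 2t_m − 2 = 2·(2^{m+1} + 2) − 2 = 2^{m+2} + 4 − 2 = 2^{m+2} + 2.
This completes the inductive step, so t_n = 2^{n+1} + 2 for all n ≥ 1.

t_n = 2^{n+1} + 2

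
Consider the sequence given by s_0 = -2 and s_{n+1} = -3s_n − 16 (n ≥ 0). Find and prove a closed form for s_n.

Claim: s_n = 2·(-3)^n − 4.

Base case: s_0 = -2, and 2·(-3)^0 − 4 = 2 − 4 = -2.
Assume s_k = 2·(-3)^k − 4 for some k ≥ 0.
Then s_{k+1} = -3s_k − 16 = -3·(2·(-3)^k − 4) − 16 = -6·(-3)^k + 12 − 16 = 2·(-3)^{k+1} − 4.
This completes the inductive step, so s_n = 2·(-3)^n − 4 for all n ≥ 0.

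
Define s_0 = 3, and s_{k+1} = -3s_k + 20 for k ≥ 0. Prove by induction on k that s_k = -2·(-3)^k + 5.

Base case: s_0 = 3, and -2·(-3)^0 + 5 = -2 + 5 = 3.
Assume s_j = -2·(-3)^j + 5 for some j ≥ 0.
Then s_{j+1} = -3s_j + 20 = -3·(-2·(-3)^j + 5) + 20 = 6·(-3)^j − 15 + 20 = -2·(-3)^{j+1} + 5.
This completes the inductive step, so s_k = -2·(-3)^k + 5 for all k ≥ 0.

s_k = -2·(-3)^k + 5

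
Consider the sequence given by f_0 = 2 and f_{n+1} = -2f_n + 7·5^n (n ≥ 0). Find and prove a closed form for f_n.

Claim: f_n = (-2)^n + 5^n.

Base case: f_0 = 2, and (-2)^0 + 5^0 = 1 + 1 = 2.
Assume f_m = (-2)^m + 5^m for some m ≥ 0.
Then f_{m+1} = -2f_m + 7·5^m = -2·((-2)^m + 5^m) + 7·5^m = (-2)^{m+1} − 2·5^m + 7·5^m = (-2)^{m+1} + 5·5^m = (-2)^{m+1} + 5^{m+1}.
By induction, f_n = (-2)^n + 5^n for all n ≥ 0.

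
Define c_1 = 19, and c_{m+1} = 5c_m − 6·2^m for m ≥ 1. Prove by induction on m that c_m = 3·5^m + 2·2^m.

Base case: c_1 = 19, and 3·5^1 + 2·2^1 = 15 + 4 = 19.
Assume c_k = 3·5^k + 2·2^k for some k ≥ 1.
Then c_{k+1} = 5c_k − 6·2^k = 5·(3·5^k + 2·2^k) − 6·2^k = 3·5^{k+1} + 10·2^k − 6·2^k = 3·5^{k+1} + 4·2^k = 3·5^{k+1} + 2·2^{k+1}.
So the formula holds for k+1, and by induction c_m = 3·5^m + 2·2^m for all m ≥ 1.

c_m = 3·5^m + 2·2^m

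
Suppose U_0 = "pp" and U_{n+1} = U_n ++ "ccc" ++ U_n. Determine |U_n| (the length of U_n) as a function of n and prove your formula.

Claim: |U_n| = 5·2^n − 3.

Base case: |U_0| = 2, and 5·2^0 − 3 = 2.
Assume |U_k| = 5·2^k − 3.
Then |U_{k+1}| = |U_k| + 3 + |U_k| = 2|U_k| + 3 = 2(5·2^k − 3) + 3 = 5·2^{k+1} − 6 + 3 = 5·2^{k+1} − 3.
Hence |U_n| = 5·2^n − 3 for every n ≥ 0, by induction.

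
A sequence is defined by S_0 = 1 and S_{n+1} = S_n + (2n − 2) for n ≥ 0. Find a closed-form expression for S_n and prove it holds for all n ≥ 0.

Claim: S_n = n^2 − 3n + 1.

Base case: S_0 = 1, and 0^2 − 3·0 + 1 = 1.
Assume S_m = m^2 − 3m + 1.
Then S_{m+1} = S_m + (2m − 2) = (m^2 − 3m + 1) + (2m − 2) = m^2 − m − 1,
and (m+1)^2 − 3·(m+1) + 1 = m^2 − m − 1.
Hence S_n = n^2 − 3n + 1 for every n ≥ 0, by induction.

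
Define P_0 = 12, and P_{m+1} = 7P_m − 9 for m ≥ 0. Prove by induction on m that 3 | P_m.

Base case: P_0 = 12 = 3·4, so 3 | P_0.
Assume 3 | P_k, so P_k = 3t for some integer t.
Then P_{k+1} = 7P_k − 9 = 7·(3t) − 9 = 3(7t − 3), so 3 | P_{k+1}.
Hence 3 | P_m for every m ≥ 0, by induction.

3 | P_m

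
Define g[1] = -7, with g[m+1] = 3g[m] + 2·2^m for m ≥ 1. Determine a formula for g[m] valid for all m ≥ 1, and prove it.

Claim: g[m] = -3^m − 2·2^m.

Base case: g[1] = -7, and -3^1 − 2·2^1 = -3 − 4 = -7.
Assume g[k] = -3^k − 2·2^k for some k ≥ 1.
Then g[k+1] = 3g[k] + 2·2^k = 3·(-3^k − 2·2^k) + 2·2^k = -3^{k+1} − 6·2^k + 2·2^k = -3^{k+1} − 4·2^k = -3^{k+1} − 2·2^{k+1}.
By induction, g[m] = -3^m − 2·2^m for all m ≥ 1.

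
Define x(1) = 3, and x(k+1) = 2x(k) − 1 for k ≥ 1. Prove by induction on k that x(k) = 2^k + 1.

Base case: x(1) = 3, and 2^1 + 1 = 2 + 1 = 3.
Assume x(r) = 2^r + 1 for some r ≥ 1.
Then x(r+1) = 2x(r) − 1 = 2·(2^r + 1) − 1 = 2^{r+1} + 2 − 1 = 2^{r+1} + 1.
By induction, x(k) = 2^k + 1 for all k ≥ 1.

x(k) = 2^k + 1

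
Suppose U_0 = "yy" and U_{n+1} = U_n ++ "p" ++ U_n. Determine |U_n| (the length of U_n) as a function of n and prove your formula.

Claim: |U_n| = 3·2^n − 1.

Base case: |U_0| = 2, and 3·2^0 − 1 = 2.
Assume |U_m| = 3·2^m − 1.
Then |U_{m+1}| = |U_m| + 1 + |U_m| = 2|U_m| + 1 = 2(3·2^m − 1) + 1 = 3·2^{m+1} − 2 + 1 = 3·2^{m+1} − 1.
By induction, |U_n| = 3·2^n − 1 for all n ≥ 0.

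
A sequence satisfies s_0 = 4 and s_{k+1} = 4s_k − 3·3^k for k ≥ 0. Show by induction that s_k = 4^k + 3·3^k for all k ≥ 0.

Base case: s_0 = 4, and 4^0 + 3·3^0 = 1 + 3 = 4.
Assume s_j = 4^j + 3·3^j for some j ≥ 0.
Then s_{j+1} = 4s_j − 3·3^j = 4·(4^j + 3·3^j) − 3·3^j = 4^{j+1} + 12·3^j − 3·3^j = 4^{j+1} + 9·3^j = 4^{j+1} + 3·3^{j+1}.
So the formula holds for j+1, and by induction s_k = 4^k + 3·3^k for all k ≥ 0.

s_k = 4^k + 3·3^k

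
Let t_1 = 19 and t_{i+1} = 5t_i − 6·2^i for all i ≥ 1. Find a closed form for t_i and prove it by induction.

Claim: t_i = 3·5^i + 2·2^i.

Base case: t_1 = 19, and 3·5^1 + 2·2^1 = 15 + 4 = 19.
Assume t_r = 3·5^r + 2·2^r for some r ≥ 1.
Then t_{r+1} = 5t_r − 6·2^r = 5·(3·5^r + 2·2^r) − 6·2^r = 3·5^{r+1} + 10·2^r − 6·2^r = 3·5^{r+1} + 4·2^r = 3·5^{r+1} + 2·2^{r+1}.
So the formula holds for r+1, and by induction t_i = 3·5^i + 2·2^i for all i ≥ 1.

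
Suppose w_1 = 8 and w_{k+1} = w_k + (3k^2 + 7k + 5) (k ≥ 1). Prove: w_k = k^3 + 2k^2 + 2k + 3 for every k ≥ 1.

Base case: w_1 = 8, and 1^3 + 2·1^2 + 2·1 + 3 = 8.
Assume w_r = r^3 + 2r^2 + 2r + 3.
Then w_{r+1} = w_r + (3r^2 + 7r + 5) = (r^3 + 2r^2 + 2r + 3) + (3r^2 + 7r + 5) = r^3 + 5r^2 + 9r + 8,
and (r+1)^3 + 2·(r+1)^2 + 2·(r+1) + 3 = r^3 + 5r^2 + 9r + 8.
By induction, w_k = k^3 + 2k^2 + 2k + 3 for all k ≥ 1.

w_k = k^3 + 2k^2 + 2k + 3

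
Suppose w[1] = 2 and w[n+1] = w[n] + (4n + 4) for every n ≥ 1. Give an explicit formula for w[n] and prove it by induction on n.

Claim: w[n] = 2n^2 + 2n − 2.

Base case: w[1] = 2, and 2·1^2 + 2·1 − 2 = 2.
Assume w[m] = 2m^2 + 2m − 2.
Then w[m+1] = w[m] + (4m + 4) = (2m^2 + 2m − 2) + (4m + 4) = 2m^2 + 6m + 2,
and 2·(m+1)^2 + 2·(m+1) − 2 = 2m^2 + 6m + 2.
This completes the inductive step, so w[n] = 2n^2 + 2n − 2 for all n ≥ 1.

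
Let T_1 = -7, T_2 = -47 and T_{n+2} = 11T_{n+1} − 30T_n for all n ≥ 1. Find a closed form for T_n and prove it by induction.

Claim: T_n = 5^n − 2·6^n.

Base cases: T_1 = -7 and 5^1 − 2·6^1 = -7; T_2 = -47 and 5^2 − 2·6^2 = -47.
Assume T_j = 5^j − 2·6^j for all 1 ≤ j ≤ k, where k ≥ 2.
Then T_{k+1} = 11T_k − 30T_{k−1} = 11·(5^k − 2·6^k) − 30·(5^{k−1} − 2·6^{k−1}) = (11·5 − 30)5^{k−1} − 2·(11·6 − 30)6^{k−1} = 25·5^{k−1} − 72·6^{k−1} = 5^{k+1} − 2·6^{k+1}.
By strong induction, T_n = 5^n − 2·6^n for all n ≥ 1.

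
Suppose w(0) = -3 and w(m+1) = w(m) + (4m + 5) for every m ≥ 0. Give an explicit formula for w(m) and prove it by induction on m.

Claim: w(m) = 2m^2 + 3m − 3.

Base case: w(0) = -3, and 2·0^2 + 3·0 − 3 = -3.
Assume w(k) = 2k^2 + 3k − 3.
Then w(k+1) = w(k) + (4k + 5) = (2k^2 + 3k − 3) + (4k + 5) = 2k^2 + 7k + 2,
and 2·(k+1)^2 + 3·(k+1) − 3 = 2k^2 + 7k + 2.
By induction, w(m) = 2m^2 + 3m − 3 for all m ≥ 0.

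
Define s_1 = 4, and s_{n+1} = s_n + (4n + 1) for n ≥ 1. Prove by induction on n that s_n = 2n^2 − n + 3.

Base case: s_1 = 4, and 2·1^2 − 1 + 3 = 4.
Assume s_j = 2j^2 − j + 3.
Then s_{j+1} = s_j + (4j + 1) = (2j^2 − j + 3) + (4j + 1) = 2j^2 + 3j + 4,
and 2·(j+1)^2 − (j+1) + 3 = 2j^2 + 3j + 4.
This completes the inductive step, so s_n = 2n^2 − n + 3 for all n ≥ 1.

s_n = 2n^2 − n + 3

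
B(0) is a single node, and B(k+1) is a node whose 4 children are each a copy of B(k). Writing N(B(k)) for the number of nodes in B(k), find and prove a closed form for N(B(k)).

Claim: N(B(k)) = (4^{k+1} − 1)/3.

Base case: N(B(0)) = 1, and (4^{0+1} − 1)/3 = 1.
Assume N(B(r)) = (4^{r+1} − 1)/3.
Then N(B(r+1)) = 1 + 4N(B(r)) = 1 + 4·(4^{r+1} − 1)/3 = 1 + (4^{r+2} − 4)/3 = (3 + 4^{r+2} − 4)/3 = (4^{r+2} − 1)/3.
Hence N(B(k)) = (4^{k+1} − 1)/3 for every k ≥ 0, by induction.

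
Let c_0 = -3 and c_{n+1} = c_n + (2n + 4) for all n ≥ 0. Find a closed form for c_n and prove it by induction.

Claim: c_n = n^2 + 3n − 3.

Base case: c_0 = -3, and 0^2 + 3·0 − 3 = -3.
Assume c_r = r^2 + 3r − 3.
Then c_{r+1} = c_r + (2r + 4) = (r^2 + 3r − 3) + (2r + 4) = r^2 + 5r + 1,
and (r+1)^2 + 3·(r+1) − 3 = r^2 + 5r + 1.
Hence c_n = n^2 + 3n − 3 for every n ≥ 0, by induction.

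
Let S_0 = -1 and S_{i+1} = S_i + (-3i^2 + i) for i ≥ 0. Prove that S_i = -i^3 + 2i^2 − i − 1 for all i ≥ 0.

Base case: S_0 = -1, and -0^3 + 2·0^2 − 0 − 1 = -1.
Assume S_j = -j^3 + 2j^2 − j − 1.
Then S_{j+1} = S_j + (-3j^2 + j) = (-j^3 + 2j^2 − j − 1) + (-3j^2 + j) = -j^3 − j^2 − 1,
and -(j+1)^3 + 2·(j+1)^2 − (j+1) − 1 = -j^3 − j^2 − 1.
Hence S_i = -i^3 + 2i^2 − i − 1 for every i ≥ 0, by induction.

S_i = -i^3 + 2i^2 − i − 1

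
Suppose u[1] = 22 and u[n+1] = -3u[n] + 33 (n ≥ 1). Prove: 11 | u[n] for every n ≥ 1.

Base case: u[1] = 22 = 11·2, so 11 | u[1].
Assume 11 | u[m], so u[m] = 11t for some integer t.
Then u[m+1] = -3u[m] + 33 = -3·(11t) + 33 = 11(-3t + 3), so 11 | u[m+1].
Hence 11 | u[n] for every n ≥ 1, by induction.

11 | u[n]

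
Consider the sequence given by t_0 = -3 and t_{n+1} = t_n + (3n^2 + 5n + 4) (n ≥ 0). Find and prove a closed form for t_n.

Claim: t_n = n^3 + n^2 + 2n − 3.

Base case: t_0 = -3, and 0^3 + 0^2 + 2·0 − 3 = -3.
Assume t_r = r^3 + r^2 + 2r − 3.
Then t_{r+1} = t_r + (3r^2 + 5r + 4) = (r^3 + r^2 + 2r − 3) + (3r^2 + 5r + 4) = r^3 + 4r^2 + 7r + 1,
and (r+1)^3 + (r+1)^2 + 2·(r+1) − 3 = r^3 + 4r^2 + 7r + 1.
By induction, t_n = n^3 + n^2 + 2n − 3 for all n ≥ 0.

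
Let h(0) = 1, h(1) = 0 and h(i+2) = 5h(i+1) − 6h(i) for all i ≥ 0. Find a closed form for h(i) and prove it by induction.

Claim: h(i) = 3·2^i − 2·3^i.

Base cases: h(0) = 1 and 3·2^0 − 2·3^0 = 1; h(1) = 0 and 3·2^1 − 2·3^1 = 0.
Assume h(j) = 3·2^j − 2·3^j for all 0 ≤ j ≤ r, where r ≥ 1.
Then h(r+1) = 5h(r) − 6h(r−1) = 5·(3·2^r − 2·3^r) − 6·(3·2^{r−1} − 2·3^{r−1}) = 3·(5·2 − 6)2^{r−1} − 2·(5·3 − 6)3^{r−1} = 12·2^{r−1} − 18·3^{r−1} = 3·2^{r+1} − 2·3^{r+1}.
So the formula holds for r+1, and by strong induction h(i) = 3·2^i − 2·3^i for all i ≥ 0.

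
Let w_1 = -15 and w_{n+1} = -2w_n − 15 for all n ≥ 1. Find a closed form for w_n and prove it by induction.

Claim: w_n = 5·(-2)^n − 5.

Base case: w_1 = -15, and 5·(-2)^1 − 5 = -10 − 5 = -15.
Assume w_k = 5·(-2)^k − 5 for some k ≥ 1.
Then w_{k+1} = -2w_k − 15 = -2·(5·(-2)^k − 5) − 15 = -10·(-2)^k + 10 − 15 = 5·(-2)^{k+1} − 5.
This completes the inductive step, so w_n = 5·(-2)^n − 5 for all n ≥ 1.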